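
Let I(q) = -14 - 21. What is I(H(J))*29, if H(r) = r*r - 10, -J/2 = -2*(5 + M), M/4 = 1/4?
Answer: -1015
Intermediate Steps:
M = 1 (M = 4/4 = 4*(¼) = 1)
J = 24 (J = -(-4)*(5 + 1) = -(-4)*6 = -2*(-12) = 24)
H(r) = -10 + r² (H(r) = r² - 10 = -10 + r²)
I(q) = -35
I(H(J))*29 = -35*29 = -1015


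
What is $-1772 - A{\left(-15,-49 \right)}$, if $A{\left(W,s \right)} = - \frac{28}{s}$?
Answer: $- \frac{12408}{7} \approx -1772.6$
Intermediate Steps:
$-1772 - A{\left(-15,-49 \right)} = -1772 - - \frac{28}{-49} = -1772 - \left(-28\right) \left(- \frac{1}{49}\right) = -1772 - \frac{4}{7} = - \frac{12408}{7}$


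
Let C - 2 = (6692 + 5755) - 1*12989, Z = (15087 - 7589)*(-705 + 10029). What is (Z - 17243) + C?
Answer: 69893569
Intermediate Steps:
Z = 69911352 (Z = 7498*9324 = 69911352)
C = -540 (C = 2 + ((6692 + 5755) - 1*12989) = 2 + (12447 - 12989) = 2 - 542 = -540)
(Z - 17243) + C = (69911352 - 17243) - 540 = 69894109 - 540 = 69893569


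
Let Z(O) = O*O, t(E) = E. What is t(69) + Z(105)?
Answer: 11094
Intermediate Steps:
Z(O) = O²
t(69) + Z(105) = 69 + 105² = 69 + 11025 = 11094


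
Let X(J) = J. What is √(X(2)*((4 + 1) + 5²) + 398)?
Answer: √458 ≈ 21.401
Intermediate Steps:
√(X(2)*((4 + 1) + 5²) + 398) = √(2*((4 + 1) + 5²) + 398) = √(2*(5 + 25) + 398) = √(2*30 + 398) = √(60 + 398) = √458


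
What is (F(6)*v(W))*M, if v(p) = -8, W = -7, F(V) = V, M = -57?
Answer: 2736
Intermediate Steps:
(F(6)*v(W))*M = (6*(-8))*(-57) = -48*(-57) = 2736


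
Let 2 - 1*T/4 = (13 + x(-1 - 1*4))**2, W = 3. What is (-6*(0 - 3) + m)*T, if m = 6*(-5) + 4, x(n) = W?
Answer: 8128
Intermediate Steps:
x(n) = 3
m = -26 (m = -30 + 4 = -26)
T = -1016 (T = 8 - 4*(13 + 3)**2 = 8 - 4*16**2 = 8 - 4*256 = 8 - 1024 = -1016)
(-6*(0 - 3) + m)*T = (-6*(0 - 3) - 26)*(-1016) = (-6*(-3) - 26)*(-1016) = (-2*(-9) - 26)*(-1016) = (18 - 26)*(-1016) = -8*(-1016) = 8128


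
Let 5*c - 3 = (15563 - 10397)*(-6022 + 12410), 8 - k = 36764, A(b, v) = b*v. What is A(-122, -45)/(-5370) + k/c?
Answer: -2023990611/1969024523 ≈ -1.0279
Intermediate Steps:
k = -36756 (k = 8 - 1*36764 = 8 - 36764 = -36756)
c = 33000411/5 (c = 3/5 + ((15563 - 10397)*(-6022 + 12410))/5 = 3/5 + (5166*6388)/5 = 3/5 + (1/5)*33000408 = 3/5 + 33000408/5 = 33000411/5 ≈ 6.6001e+6)
A(-122, -45)/(-5370) + k/c = -122*(-45)/(-5370) - 36756/33000411/5 = 5490*(-1/5370) - 36756*5/33000411 = -183/179 - 61260/11000137 = -2023990611/1969024523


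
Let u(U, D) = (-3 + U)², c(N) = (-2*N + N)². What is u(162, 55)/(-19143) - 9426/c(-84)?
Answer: -2214967/833784 ≈ -2.6565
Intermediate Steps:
c(N) = N² (c(N) = (-N)² = N²)
u(162, 55)/(-19143) - 9426/c(-84) = (-3 + 162)²/(-19143) - 9426/((-84)²) = 159²*(-1/19143) - 9426/7056 = 25281*(-1/19143) - 9426*1/7056 = -2809/2127 - 1571/1176 = -2214967/833784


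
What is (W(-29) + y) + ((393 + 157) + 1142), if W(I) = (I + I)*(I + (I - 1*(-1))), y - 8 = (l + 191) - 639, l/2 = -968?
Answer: 2622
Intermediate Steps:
l = -1936 (l = 2*(-968) = -1936)
y = -2376 (y = 8 + ((-1936 + 191) - 639) = 8 + (-1745 - 639) = 8 - 2384 = -2376)
W(I) = 2*I*(1 + 2*I) (W(I) = (2*I)*(I + (I + 1)) = (2*I)*(I + (1 + I)) = (2*I)*(1 + 2*I) = 2*I*(1 + 2*I))
(W(-29) + y) + ((393 + 157) + 1142) = (2*(-29)*(1 + 2*(-29)) - 2376) + ((393 + 157) + 1142) = (2*(-29)*(1 - 58) - 2376) + (550 + 1142) = (2*(-29)*(-57) - 2376) + 1692 = (3306 - 2376) + 1692 = 930 + 1692 = 2622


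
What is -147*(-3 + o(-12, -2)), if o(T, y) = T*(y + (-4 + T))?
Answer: -31311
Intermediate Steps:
o(T, y) = T*(-4 + T + y)
-147*(-3 + o(-12, -2)) = -147*(-3 - 12*(-4 - 12 - 2)) = -147*(-3 - 12*(-18)) = -147*(-3 + 216) = -147*213 = -31311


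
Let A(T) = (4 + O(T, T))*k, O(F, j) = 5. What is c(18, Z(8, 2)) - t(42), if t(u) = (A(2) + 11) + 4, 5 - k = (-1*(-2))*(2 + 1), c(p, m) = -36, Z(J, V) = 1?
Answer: -42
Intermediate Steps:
k = -1 (k = 5 - (-1*(-2))*(2 + 1) = 5 - 2*3 = 5 - 1*6 = 5 - 6 = -1)
A(T) = -9 (A(T) = (4 + 5)*(-1) = 9*(-1) = -9)
t(u) = 6 (t(u) = (-9 + 11) + 4 = 2 + 4 = 6)
c(18, Z(8, 2)) - t(42) = -36 - 1*6 = -36 - 6 = -42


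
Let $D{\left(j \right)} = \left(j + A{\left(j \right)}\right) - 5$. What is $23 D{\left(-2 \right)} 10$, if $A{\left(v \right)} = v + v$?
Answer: $-2530$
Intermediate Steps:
$A{\left(v \right)} = 2 v$
$D{\left(j \right)} = -5 + 3 j$ ($D{\left(j \right)} = \left(j + 2 j\right) - 5 = 3 j - 5 = -5 + 3 j$)
$23 D{\left(-2 \right)} 10 = 23 \left(-5 + 3 \left(-2\right)\right) 10 = 23 \left(-5 - 6\right) 10 = 23 \left(-11\right) 10 = \left(-253\right) 10 = -2530$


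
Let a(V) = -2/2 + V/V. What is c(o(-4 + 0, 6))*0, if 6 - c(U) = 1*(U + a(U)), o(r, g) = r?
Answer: 0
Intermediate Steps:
a(V) = 0 (a(V) = -2*1/2 + 1 = -1 + 1 = 0)
c(U) = 6 - U (c(U) = 6 - (U + 0) = 6 - U)
c(o(-4 + 0, 6))*0 = (6 - (-4 + 0))*0 = (6 - 1*(-4))*0 = (6 + 4)*0 = 10*0 = 0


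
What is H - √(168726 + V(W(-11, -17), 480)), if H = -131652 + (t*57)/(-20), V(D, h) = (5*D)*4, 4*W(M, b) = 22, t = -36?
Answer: -657747/5 - 2*√42209 ≈ -1.3196e+5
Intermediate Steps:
W(M, b) = 11/2 (W(M, b) = (¼)*22 = 11/2)
V(D, h) = 20*D
H = -657747/5 (H = -131652 - 36*57/(-20) = -131652 - 2052*(-1/20) = -131652 + 513/5 = -657747/5 ≈ -1.3155e+5)
H - √(168726 + V(W(-11, -17), 480)) = -657747/5 - √(168726 + 20*(11/2)) = -657747/5 - √(168726 + 110) = -657747/5 - √168836 = -657747/5 - 2*√42209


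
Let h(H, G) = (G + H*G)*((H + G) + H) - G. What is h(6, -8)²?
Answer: 46656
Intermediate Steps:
h(H, G) = -G + (G + 2*H)*(G + G*H) (h(H, G) = (G + G*H)*((G + H) + H) - G = (G + G*H)*(G + 2*H) - G = (G + 2*H)*(G + G*H) - G = -G + (G + 2*H)*(G + G*H))
h(6, -8)² = (-8*(-1 - 8 + 2*6 + 2*6² - 8*6))² = (-8*(-1 - 8 + 12 + 2*36 - 48))² = (-8*(-1 - 8 + 12 + 72 - 48))² = (-8*27)² = (-216)² = 46656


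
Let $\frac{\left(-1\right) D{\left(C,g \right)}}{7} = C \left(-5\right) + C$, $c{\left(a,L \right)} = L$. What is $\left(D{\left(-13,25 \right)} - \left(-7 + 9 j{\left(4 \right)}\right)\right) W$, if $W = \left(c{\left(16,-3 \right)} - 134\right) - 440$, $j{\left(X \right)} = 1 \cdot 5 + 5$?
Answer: $257919$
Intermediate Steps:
$j{\left(X \right)} = 10$ ($j{\left(X \right)} = 5 + 5 = 10$)
$D{\left(C,g \right)} = 28 C$ ($D{\left(C,g \right)} = - 7 \left(C \left(-5\right) + C\right) = - 7 \left(- 5 C + C\right) = - 7 \left(- 4 C\right) = 28 C$)
$W = -577$ ($W = \left(-3 - 134\right) - 440 = -137 - 440 = -577$)
$\left(D{\left(-13,25 \right)} - \left(-7 + 9 j{\left(4 \right)}\right)\right) W = \left(28 \left(-13\right) + \left(7 - 90\right)\right) \left(-577\right) = \left(-364 + \left(7 - 90\right)\right) \left(-577\right) = \left(-364 - 83\right) \left(-577\right) = \left(-447\right) \left(-577\right) = 257919$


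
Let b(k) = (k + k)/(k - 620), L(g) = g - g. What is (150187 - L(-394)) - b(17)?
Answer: 90562795/603 ≈ 1.5019e+5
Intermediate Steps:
L(g) = 0
b(k) = 2*k/(-620 + k) (b(k) = (2*k)/(-620 + k) = 2*k/(-620 + k))
(150187 - L(-394)) - b(17) = (150187 - 1*0) - 2*17/(-620 + 17) = (150187 + 0) - 2*17/(-603) = 150187 - 2*17*(-1)/603 = 150187 - 1*(-34/603) = 150187 + 34/603 = 90562795/603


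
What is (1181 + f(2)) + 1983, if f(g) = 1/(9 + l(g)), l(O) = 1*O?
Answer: 34805/11 ≈ 3164.1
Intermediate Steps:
l(O) = O
f(g) = 1/(9 + g)
(1181 + f(2)) + 1983 = (1181 + 1/(9 + 2)) + 1983 = (1181 + 1/11) + 1983 = 12992/11 + 1983 = 34805/11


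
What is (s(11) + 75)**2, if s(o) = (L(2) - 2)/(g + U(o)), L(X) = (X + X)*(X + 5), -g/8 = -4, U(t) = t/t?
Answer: 6255001/1089 ≈ 5743.8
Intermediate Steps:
U(t) = 1
g = 32 (g = -8*(-4) = 32)
L(X) = 2*X*(5 + X) (L(X) = (2*X)*(5 + X) = 2*X*(5 + X))
s(o) = 26/33 (s(o) = (2*2*(5 + 2) - 2)/(32 + 1) = (2*2*7 - 2)/33 = (28 - 2)*(1/33) = 26*(1/33) = 26/33)
(s(11) + 75)**2 = (26/33 + 75)**2 = (2501/33)**2 = 6255001/1089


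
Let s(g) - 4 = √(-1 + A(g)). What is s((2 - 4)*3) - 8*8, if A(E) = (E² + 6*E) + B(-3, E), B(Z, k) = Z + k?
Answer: -60 + I*√10 ≈ -60.0 + 3.1623*I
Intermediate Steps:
A(E) = -3 + E² + 7*E (A(E) = (E² + 6*E) + (-3 + E) = -3 + E² + 7*E)
s(g) = 4 + √(-4 + g² + 7*g) (s(g) = 4 + √(-1 + (-3 + g² + 7*g)) = 4 + √(-4 + g² + 7*g))
s((2 - 4)*3) - 8*8 = (4 + √(-4 + ((2 - 4)*3)² + 7*((2 - 4)*3))) - 8*8 = (4 + √(-4 + (-2*3)² + 7*(-2*3))) - 64 = (4 + √(-4 + (-6)² + 7*(-6))) - 64 = (4 + √(-4 + 36 - 42)) - 64 = (4 + √(-10)) - 64 = (4 + I*√10) - 64 = -60 + I*√10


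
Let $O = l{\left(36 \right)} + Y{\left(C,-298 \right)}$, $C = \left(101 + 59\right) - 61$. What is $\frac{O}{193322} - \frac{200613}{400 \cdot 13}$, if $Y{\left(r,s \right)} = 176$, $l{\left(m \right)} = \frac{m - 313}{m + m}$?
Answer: $- \frac{87259525181}{2261867400} \approx -38.579$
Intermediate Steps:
$l{\left(m \right)} = \frac{-313 + m}{2 m}$
$C = 99$ ($C = 160 - 61 = 99$)
$O = \frac{12395}{72}$ ($O = \frac{-313 + 36}{2 \cdot 36} + 176 = \frac{1}{2} \cdot \frac{1}{36} \left(-277\right) + 176 = - \frac{277}{72} + 176 = \frac{12395}{72} \approx 172.15$)
$\frac{O}{193322} - \frac{200613}{400 \cdot 13} = \frac{12395}{72 \cdot 193322} - \frac{200613}{400 \cdot 13} = \frac{12395}{72} \cdot \frac{1}{193322} - \frac{200613}{5200} = \frac{12395}{13919184} - \frac{200613}{5200} = - \frac{87259525181}{2261867400}$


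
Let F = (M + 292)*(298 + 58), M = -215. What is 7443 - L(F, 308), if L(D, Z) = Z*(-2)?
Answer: 8059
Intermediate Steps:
F = 27412 (F = (-215 + 292)*(298 + 58) = 77*356 = 27412)
L(D, Z) = -2*Z
7443 - L(F, 308) = 7443 - (-2)*308 = 7443 - 1*(-616) = 7443 + 616 = 8059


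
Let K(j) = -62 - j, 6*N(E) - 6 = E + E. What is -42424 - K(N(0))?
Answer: -42361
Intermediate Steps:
N(E) = 1 + E/3 (N(E) = 1 + (E + E)/6 = 1 + (2*E)/6 = 1 + E/3)
-42424 - K(N(0)) = -42424 - (-62 - (1 + (⅓)*0)) = -42424 - (-62 - (1 + 0)) = -42424 - (-62 - 1*1) = -42424 - (-62 - 1) = -42424 - 1*(-63) = -42424 + 63 = -42361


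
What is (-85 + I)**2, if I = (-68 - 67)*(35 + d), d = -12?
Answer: 10176100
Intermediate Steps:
I = -3105 (I = (-68 - 67)*(35 - 12) = -135*23 = -3105)
(-85 + I)**2 = (-85 - 3105)**2 = (-3190)**2 = 10176100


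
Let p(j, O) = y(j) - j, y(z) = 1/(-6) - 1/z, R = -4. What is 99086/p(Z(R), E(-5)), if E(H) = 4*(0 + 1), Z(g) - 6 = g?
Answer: -148629/4 ≈ -37157.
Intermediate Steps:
Z(g) = 6 + g
E(H) = 4 (E(H) = 4*1 = 4)
y(z) = -1/6 - 1/z (y(z) = 1*(-1/6) - 1/z = -1/6 - 1/z)
p(j, O) = -j + (-6 - j)/(6*j) (p(j, O) = (-6 - j)/(6*j) - j = -j + (-6 - j)/(6*j))
99086/p(Z(R), E(-5)) = 99086/(-1/6 - (6 - 4) - 1/(6 - 4)) = 99086/(-1/6 - 1*2 - 1/2) = 99086/(-1/6 - 2 - 1*1/2) = 99086/(-1/6 - 2 - 1/2) = 99086/(-8/3) = 99086*(-3/8) = -148629/4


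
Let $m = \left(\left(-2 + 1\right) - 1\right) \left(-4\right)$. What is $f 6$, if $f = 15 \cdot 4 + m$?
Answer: $408$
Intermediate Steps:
$m = 8$ ($m = \left(-1 - 1\right) \left(-4\right) = \left(-2\right) \left(-4\right) = 8$)
$f = 68$ ($f = 15 \cdot 4 + 8 = 60 + 8 = 68$)
$f 6 = 68 \cdot 6 = 408$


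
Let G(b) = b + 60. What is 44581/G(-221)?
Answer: -44581/161 ≈ -276.90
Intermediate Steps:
G(b) = 60 + b
44581/G(-221) = 44581/(60 - 221) = 44581/(-161) = 44581*(-1/161) = -44581/161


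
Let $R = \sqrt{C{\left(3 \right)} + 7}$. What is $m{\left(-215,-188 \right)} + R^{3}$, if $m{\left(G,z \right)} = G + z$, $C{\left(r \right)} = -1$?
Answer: $-403 + 6 \sqrt{6} \approx -388.3$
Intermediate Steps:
$R = \sqrt{6}$ ($R = \sqrt{-1 + 7} = \sqrt{6} \approx 2.4495$)
$m{\left(-215,-188 \right)} + R^{3} = \left(-215 - 188\right) + \left(\sqrt{6}\right)^{3} = -403 + 6 \sqrt{6}$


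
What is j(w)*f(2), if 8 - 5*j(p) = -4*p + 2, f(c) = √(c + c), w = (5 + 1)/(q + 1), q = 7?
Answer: 18/5 ≈ 3.6000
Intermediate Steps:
w = ¾ (w = (5 + 1)/(7 + 1) = 6/8 = 6*(⅛) = ¾ ≈ 0.75000)
f(c) = √2*√c (f(c) = √(2*c) = √2*√c)
j(p) = 6/5 + 4*p/5 (j(p) = 8/5 - (-4*p + 2)/5 = 8/5 - (2 - 4*p)/5 = 8/5 + (-⅖ + 4*p/5) = 6/5 + 4*p/5)
j(w)*f(2) = (6/5 + (⅘)*(¾))*(√2*√2) = (6/5 + ⅗)*2 = (9/5)*2 = 18/5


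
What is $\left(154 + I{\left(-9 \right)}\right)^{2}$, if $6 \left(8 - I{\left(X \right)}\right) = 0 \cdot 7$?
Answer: $26244$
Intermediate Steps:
$I{\left(X \right)} = 8$ ($I{\left(X \right)} = 8 - \frac{0 \cdot 7}{6} = 8 - 0 = 8 + 0 = 8$)
$\left(154 + I{\left(-9 \right)}\right)^{2} = \left(154 + 8\right)^{2} = 162^{2} = 26244$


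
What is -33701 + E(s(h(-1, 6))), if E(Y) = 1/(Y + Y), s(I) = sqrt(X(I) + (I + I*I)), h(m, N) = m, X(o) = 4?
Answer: -134803/4 ≈ -33701.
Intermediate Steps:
s(I) = sqrt(4 + I + I**2) (s(I) = sqrt(4 + (I + I*I)) = sqrt(4 + (I + I**2)) = sqrt(4 + I + I**2))
E(Y) = 1/(2*Y)
-33701 + E(s(h(-1, 6))) = -33701 + 1/(2*(sqrt(4 - 1 + (-1)**2))) = -33701 + 1/(2*(sqrt(4 - 1 + 1))) = -33701 + 1/(2*(sqrt(4))) = -33701 + (1/2)/2 = -33701 + (1/2)*(1/2) = -33701 + 1/4 = -134803/4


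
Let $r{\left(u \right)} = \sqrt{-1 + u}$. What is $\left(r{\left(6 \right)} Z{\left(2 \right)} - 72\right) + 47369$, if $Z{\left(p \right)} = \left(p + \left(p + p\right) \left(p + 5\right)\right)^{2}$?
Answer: $47297 + 900 \sqrt{5} \approx 49309.0$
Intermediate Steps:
$Z{\left(p \right)} = \left(p + 2 p \left(5 + p\right)\right)^{2}$
$\left(r{\left(6 \right)} Z{\left(2 \right)} - 72\right) + 47369 = \left(\sqrt{-1 + 6} \cdot 2^{2} \left(11 + 2 \cdot 2\right)^{2} - 72\right) + 47369 = \left(\sqrt{5} \cdot 4 \left(11 + 4\right)^{2} - 72\right) + 47369 = \left(\sqrt{5} \cdot 4 \cdot 15^{2} - 72\right) + 47369 = \left(\sqrt{5} \cdot 4 \cdot 225 - 72\right) + 47369 = \left(\sqrt{5} \cdot 900 - 72\right) + 47369 = \left(900 \sqrt{5} - 72\right) + 47369 = \left(-72 + 900 \sqrt{5}\right) + 47369 = 47297 + 900 \sqrt{5}$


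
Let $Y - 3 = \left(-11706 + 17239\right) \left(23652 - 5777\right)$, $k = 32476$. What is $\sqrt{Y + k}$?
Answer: $\sqrt{98934854} \approx 9946.6$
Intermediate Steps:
$Y = 98902378$ ($Y = 3 + \left(-11706 + 17239\right) \left(23652 - 5777\right) = 3 + 5533 \cdot 17875 = 3 + 98902375 = 98902378$)
$\sqrt{Y + k} = \sqrt{98902378 + 32476} = \sqrt{98934854}$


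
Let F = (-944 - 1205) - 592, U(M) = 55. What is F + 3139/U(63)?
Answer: -147616/55 ≈ -2683.9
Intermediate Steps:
F = -2741 (F = -2149 - 592 = -2741)
F + 3139/U(63) = -2741 + 3139/55 = -147616/55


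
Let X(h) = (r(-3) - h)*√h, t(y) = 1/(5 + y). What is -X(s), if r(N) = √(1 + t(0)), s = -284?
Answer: 2*I*√71*(-1420 - √30)/5 ≈ -4804.5*I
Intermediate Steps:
r(N) = √30/5 (r(N) = √(1 + 1/(5 + 0)) = √(1 + 1/5) = √(1 + ⅕) = √(6/5) = √30/5)
X(h) = √h*(-h + √30/5) (X(h) = (√30/5 - h)*√h = (-h + √30/5)*√h = √h*(-h + √30/5))
-X(s) = -√(-284)*(-1*(-284) + √30/5) = -2*I*√71*(284 + √30/5)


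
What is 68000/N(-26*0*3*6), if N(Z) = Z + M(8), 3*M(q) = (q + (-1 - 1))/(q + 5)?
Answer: 442000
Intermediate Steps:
M(q) = (-2 + q)/(3*(5 + q)) (M(q) = ((q + (-1 - 1))/(q + 5))/3 = ((q - 2)/(5 + q))/3 = ((-2 + q)/(5 + q))/3 = (-2 + q)/(3*(5 + q)))
N(Z) = 2/13 + Z (N(Z) = Z + (-2 + 8)/(3*(5 + 8)) = Z + (⅓)*6/13 = Z + (⅓)*(1/13)*6 = Z + 2/13 = 2/13 + Z)
68000/N(-26*0*3*6) = 68000/(2/13 - 26*0*3*6) = 68000/(2/13 - 0*6) = 68000/(2/13 - 26*0) = 68000/(2/13 + 0) = 68000/(2/13) = 68000*(13/2) = 442000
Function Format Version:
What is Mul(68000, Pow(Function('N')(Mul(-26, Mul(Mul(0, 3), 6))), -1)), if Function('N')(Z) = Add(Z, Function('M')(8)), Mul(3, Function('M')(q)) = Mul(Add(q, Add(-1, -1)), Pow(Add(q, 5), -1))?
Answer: 442000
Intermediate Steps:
Function('M')(q) = Mul(Rational(1, 3), Pow(Add(5, q), -1), Add(-2, q)) (Function('M')(q) = Mul(Rational(1, 3), Mul(Add(q, Add(-1, -1)), Pow(Add(q, 5), -1))) = Mul(Rational(1, 3), Mul(Add(q, -2), Pow(Add(5, q), -1))) = Mul(Rational(1, 3), Mul(Add(-2, q), Pow(Add(5, q), -1))) = Mul(Rational(1, 3), Mul(Pow(Add(5, q), -1), Add(-2, q))) = Mul(Rational(1, 3), Pow(Add(5, q), -1), Add(-2, q)))
Function('N')(Z) = Add(Rational(2, 13), Z) (Function('N')(Z) = Add(Z, Mul(Rational(1, 3), Pow(Add(5, 8), -1), Add(-2, 8))) = Add(Z, Mul(Rational(1, 3), Pow(13, -1), 6)) = Add(Z, Mul(Rational(1, 3), Rational(1, 13), 6)) = Add(Z, Rational(2, 13)) = Add(Rational(2, 13), Z))
Mul(68000, Pow(Function('N')(Mul(-26, Mul(Mul(0, 3), 6))), -1)) = Mul(68000, Pow(Add(Rational(2, 13), Mul(-26, Mul(Mul(0, 3), 6))), -1)) = Mul(68000, Pow(Add(Rational(2, 13), Mul(-26, Mul(0, 6))), -1)) = Mul(68000, Pow(Add(Rational(2, 13), Mul(-26, 0)), -1)) = Mul(68000, Pow(Add(Rational(2, 13), 0), -1)) = Mul(68000, Pow(Rational(2, 13), -1)) = Mul(68000, Rational(13, 2)) = 442000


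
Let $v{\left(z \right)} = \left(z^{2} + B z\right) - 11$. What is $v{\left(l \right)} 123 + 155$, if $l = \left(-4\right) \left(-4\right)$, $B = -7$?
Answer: $16514$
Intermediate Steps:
$l = 16$
$v{\left(z \right)} = -11 + z^{2} - 7 z$ ($v{\left(z \right)} = \left(z^{2} - 7 z\right) - 11 = -11 + z^{2} - 7 z$)
$v{\left(l \right)} 123 + 155 = \left(-11 + 16^{2} - 112\right) 123 + 155 = \left(-11 + 256 - 112\right) 123 + 155 = 133 \cdot 123 + 155 = 16359 + 155 = 16514$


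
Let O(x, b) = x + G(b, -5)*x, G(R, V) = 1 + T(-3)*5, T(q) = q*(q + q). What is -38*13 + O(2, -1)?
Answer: -310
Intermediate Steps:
T(q) = 2*q**2 (T(q) = q*(2*q) = 2*q**2)
G(R, V) = 91 (G(R, V) = 1 + (2*(-3)**2)*5 = 1 + (2*9)*5 = 1 + 18*5 = 1 + 90 = 91)
O(x, b) = 92*x (O(x, b) = x + 91*x = 92*x)
-38*13 + O(2, -1) = -38*13 + 92*2 = -494 + 184 = -310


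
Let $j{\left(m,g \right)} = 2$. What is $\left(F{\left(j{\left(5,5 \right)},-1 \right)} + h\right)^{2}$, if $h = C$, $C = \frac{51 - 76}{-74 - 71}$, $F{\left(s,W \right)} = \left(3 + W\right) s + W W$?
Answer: $\frac{22500}{841} \approx 26.754$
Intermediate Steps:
$F{\left(s,W \right)} = W^{2} + s \left(3 + W\right)$ ($F{\left(s,W \right)} = s \left(3 + W\right) + W^{2} = W^{2} + s \left(3 + W\right)$)
$C = \frac{5}{29}$ ($C = - \frac{25}{-145} = \left(-25\right) \left(- \frac{1}{145}\right) = \frac{5}{29} \approx 0.17241$)
$h = \frac{5}{29} \approx 0.17241$
$\left(F{\left(j{\left(5,5 \right)},-1 \right)} + h\right)^{2} = \left(\left(\left(-1\right)^{2} + 3 \cdot 2 - 2\right) + \frac{5}{29}\right)^{2} = \left(\left(1 + 6 - 2\right) + \frac{5}{29}\right)^{2} = \left(5 + \frac{5}{29}\right)^{2} = \left(\frac{150}{29}\right)^{2} = \frac{22500}{841}$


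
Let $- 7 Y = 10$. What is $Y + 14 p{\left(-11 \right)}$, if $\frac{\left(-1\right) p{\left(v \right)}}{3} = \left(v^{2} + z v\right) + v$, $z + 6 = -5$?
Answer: $- \frac{67924}{7} \approx -9703.4$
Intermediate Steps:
$Y = - \frac{10}{7}$ ($Y = \left(- \frac{1}{7}\right) 10 = - \frac{10}{7} \approx -1.4286$)
$z = -11$ ($z = -6 - 5 = -11$)
$p{\left(v \right)} = - 3 v^{2} + 30 v$ ($p{\left(v \right)} = - 3 \left(\left(v^{2} - 11 v\right) + v\right) = - 3 \left(v^{2} - 10 v\right) = - 3 v^{2} + 30 v$)
$Y + 14 p{\left(-11 \right)} = - \frac{10}{7} + 14 \cdot 3 \left(-11\right) \left(10 - -11\right) = - \frac{10}{7} + 14 \cdot 3 \left(-11\right) \left(10 + 11\right) = - \frac{10}{7} + 14 \cdot 3 \left(-11\right) 21 = - \frac{10}{7} + 14 \left(-693\right) = - \frac{10}{7} - 9702 = - \frac{67924}{7}$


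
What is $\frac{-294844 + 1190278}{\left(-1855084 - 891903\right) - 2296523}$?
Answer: $- \frac{149239}{840585} \approx -0.17754$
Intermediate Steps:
$\frac{-294844 + 1190278}{\left(-1855084 - 891903\right) - 2296523} = \frac{895434}{-2746987 - 2296523} = \frac{895434}{-5043510} = 895434 \left(- \frac{1}{5043510}\right) = - \frac{149239}{840585}$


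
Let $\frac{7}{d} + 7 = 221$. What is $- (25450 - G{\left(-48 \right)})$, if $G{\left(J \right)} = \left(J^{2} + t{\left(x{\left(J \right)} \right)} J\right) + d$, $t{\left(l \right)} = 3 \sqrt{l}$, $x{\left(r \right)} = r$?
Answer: $- \frac{4953237}{214} - 576 i \sqrt{3} \approx -23146.0 - 997.66 i$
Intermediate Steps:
$d = \frac{7}{214}$ ($d = \frac{7}{-7 + 221} = \frac{7}{214} \approx 0.03271$)
$G{\left(J \right)} = \frac{7}{214} + J^{2} + 3 J^{\frac{3}{2}}$ ($G{\left(J \right)} = \left(J^{2} + 3 \sqrt{J} J\right) + \frac{7}{214} = \left(J^{2} + 3 J^{\frac{3}{2}}\right) + \frac{7}{214} = \frac{7}{214} + J^{2} + 3 J^{\frac{3}{2}}$)
$- (25450 - G{\left(-48 \right)}) = - (25450 - \left(\frac{7}{214} + \left(-48\right)^{2} + 3 \left(-48\right)^{\frac{3}{2}}\right)) = - (25450 - \left(\frac{7}{214} + 2304 + 3 \left(- 192 i \sqrt{3}\right)\right)) = - (25450 - \left(\frac{7}{214} + 2304 - 576 i \sqrt{3}\right)) = - (25450 - \left(\frac{493063}{214} - 576 i \sqrt{3}\right)) = - (\frac{4953237}{214} + 576 i \sqrt{3}) = - \frac{4953237}{214} - 576 i \sqrt{3}$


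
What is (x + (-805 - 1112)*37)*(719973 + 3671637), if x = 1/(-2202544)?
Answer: -343037974728433485/1101272 ≈ -3.1149e+11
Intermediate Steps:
x = -1/2202544 ≈ -4.5402e-7
(x + (-805 - 1112)*37)*(719973 + 3671637) = (-1/2202544 + (-805 - 1112)*37)*(719973 + 3671637) = (-1/2202544 - 1917*37)*4391610 = (-1/2202544 - 70929)*4391610 = -156224243377/2202544*4391610 = -343037974728433485/1101272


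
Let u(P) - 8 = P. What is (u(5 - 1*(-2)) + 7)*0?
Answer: 0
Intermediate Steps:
u(P) = 8 + P
(u(5 - 1*(-2)) + 7)*0 = ((8 + (5 - 1*(-2))) + 7)*0 = ((8 + (5 + 2)) + 7)*0 = ((8 + 7) + 7)*0 = (15 + 7)*0 = 22*0 = 0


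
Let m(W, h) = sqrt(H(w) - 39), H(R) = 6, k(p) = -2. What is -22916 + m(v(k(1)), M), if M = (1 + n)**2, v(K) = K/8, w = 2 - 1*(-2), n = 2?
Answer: -22916 + I*sqrt(33) ≈ -22916.0 + 5.7446*I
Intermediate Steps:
w = 4 (w = 2 + 2 = 4)
v(K) = K/8 (v(K) = K*(1/8) = K/8)
M = 9 (M = (1 + 2)**2 = 3**2 = 9)
m(W, h) = I*sqrt(33) (m(W, h) = sqrt(6 - 39) = sqrt(-33) = I*sqrt(33))
-22916 + m(v(k(1)), M) = -22916 + I*sqrt(33)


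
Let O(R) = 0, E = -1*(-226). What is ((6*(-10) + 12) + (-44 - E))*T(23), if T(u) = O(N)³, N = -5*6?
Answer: 0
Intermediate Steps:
E = 226
N = -30
T(u) = 0 (T(u) = 0³ = 0)
((6*(-10) + 12) + (-44 - E))*T(23) = ((6*(-10) + 12) + (-44 - 1*226))*0 = ((-60 + 12) + (-44 - 226))*0 = (-48 - 270)*0 = -318*0 = 0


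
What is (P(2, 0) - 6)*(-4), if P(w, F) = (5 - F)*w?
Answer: -16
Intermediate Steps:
P(w, F) = w*(5 - F)
(P(2, 0) - 6)*(-4) = (2*(5 - 1*0) - 6)*(-4) = (2*(5 + 0) - 6)*(-4) = (2*5 - 6)*(-4) = (10 - 6)*(-4) = 4*(-4) = -16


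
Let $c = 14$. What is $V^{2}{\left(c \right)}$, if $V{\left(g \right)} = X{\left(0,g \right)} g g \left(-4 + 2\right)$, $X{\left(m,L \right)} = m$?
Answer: $0$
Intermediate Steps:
$V{\left(g \right)} = 0$ ($V{\left(g \right)} = 0 g g \left(-4 + 2\right) = 0 g \left(-2\right) = 0 \left(- 2 g\right) = 0$)
$V^{2}{\left(c \right)} = 0^{2} = 0$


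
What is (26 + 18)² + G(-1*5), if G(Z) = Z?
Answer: 1931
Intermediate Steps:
(26 + 18)² + G(-1*5) = (26 + 18)² - 1*5 = 44² - 5 = 1936 - 5 = 1931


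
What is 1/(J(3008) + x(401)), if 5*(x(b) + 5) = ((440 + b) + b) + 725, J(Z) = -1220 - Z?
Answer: -5/19198 ≈ -0.00026044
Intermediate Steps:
x(b) = 228 + 2*b/5 (x(b) = -5 + (((440 + b) + b) + 725)/5 = -5 + ((440 + 2*b) + 725)/5 = -5 + (1165 + 2*b)/5 = -5 + (233 + 2*b/5) = 228 + 2*b/5)
1/(J(3008) + x(401)) = 1/((-1220 - 1*3008) + (228 + (⅖)*401)) = 1/((-1220 - 3008) + (228 + 802/5)) = 1/(-4228 + 1942/5) = 1/(-19198/5) = -5/19198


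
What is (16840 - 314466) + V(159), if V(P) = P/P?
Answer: -297625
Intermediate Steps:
V(P) = 1
(16840 - 314466) + V(159) = (16840 - 314466) + 1 = -297626 + 1 = -297625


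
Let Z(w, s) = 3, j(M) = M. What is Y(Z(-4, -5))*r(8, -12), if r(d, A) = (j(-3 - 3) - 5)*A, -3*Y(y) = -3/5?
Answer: 132/5 ≈ 26.400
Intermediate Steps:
Y(y) = ⅕ (Y(y) = -(-1)/5 = -⅓*(-⅗) = ⅕)
r(d, A) = -11*A (r(d, A) = ((-3 - 3) - 5)*A = (-6 - 5)*A = -11*A)
Y(Z(-4, -5))*r(8, -12) = (-11*(-12))/5 = (⅕)*132 = 132/5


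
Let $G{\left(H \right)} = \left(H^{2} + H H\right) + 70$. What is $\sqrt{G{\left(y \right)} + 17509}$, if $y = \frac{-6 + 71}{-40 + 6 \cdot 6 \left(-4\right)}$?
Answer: $\frac{\sqrt{595163074}}{184} \approx 132.59$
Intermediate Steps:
$y = - \frac{65}{184}$ ($y = \frac{65}{-40 + 36 \left(-4\right)} = \frac{65}{-40 - 144} = \frac{65}{-184} = 65 \left(- \frac{1}{184}\right) = - \frac{65}{184} \approx -0.35326$)
$G{\left(H \right)} = 70 + 2 H^{2}$ ($G{\left(H \right)} = \left(H^{2} + H^{2}\right) + 70 = 2 H^{2} + 70 = 70 + 2 H^{2}$)
$\sqrt{G{\left(y \right)} + 17509} = \sqrt{\left(70 + 2 \left(- \frac{65}{184}\right)^{2}\right) + 17509} = \sqrt{\left(70 + 2 \cdot \frac{4225}{33856}\right) + 17509} = \sqrt{\left(70 + \frac{4225}{16928}\right) + 17509} = \sqrt{\frac{1189185}{16928} + 17509} = \sqrt{\frac{297581537}{16928}} = \frac{\sqrt{595163074}}{184}$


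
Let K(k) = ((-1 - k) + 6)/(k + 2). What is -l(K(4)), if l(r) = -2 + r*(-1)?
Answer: 13/6 ≈ 2.1667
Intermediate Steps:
K(k) = (5 - k)/(2 + k)
l(r) = -2 - r
-l(K(4)) = -(-2 - (5 - 1*4)/(2 + 4)) = -(-2 - (5 - 4)/6) = -(-2 - 1/6) = -(-2 - 1*⅙) = -(-2 - ⅙) = -1*(-13/6) = 13/6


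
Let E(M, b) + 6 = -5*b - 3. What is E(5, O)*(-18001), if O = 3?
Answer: 432024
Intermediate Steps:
E(M, b) = -9 - 5*b (E(M, b) = -6 + (-5*b - 3) = -6 + (-3 - 5*b) = -9 - 5*b)
E(5, O)*(-18001) = (-9 - 5*3)*(-18001) = (-9 - 15)*(-18001) = -24*(-18001) = 432024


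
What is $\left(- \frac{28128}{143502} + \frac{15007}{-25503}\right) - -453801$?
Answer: $\frac{276797824378568}{609955251} \approx 4.538 \cdot 10^{5}$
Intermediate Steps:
$\left(- \frac{28128}{143502} + \frac{15007}{-25503}\right) - -453801 = \left(\left(-28128\right) \frac{1}{143502} + 15007 \left(- \frac{1}{25503}\right)\right) + 453801 = \left(- \frac{4688}{23917} - \frac{15007}{25503}\right) + 453801 = - \frac{478480483}{609955251} + 453801 = \frac{276797824378568}{609955251}$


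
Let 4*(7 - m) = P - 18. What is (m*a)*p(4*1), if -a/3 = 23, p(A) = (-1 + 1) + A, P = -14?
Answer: -4140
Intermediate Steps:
p(A) = A (p(A) = 0 + A = A)
a = -69 (a = -3*23 = -69)
m = 15 (m = 7 - (-14 - 18)/4 = 7 - ¼*(-32) = 7 + 8 = 15)
(m*a)*p(4*1) = (15*(-69))*(4*1) = -1035*4 = -4140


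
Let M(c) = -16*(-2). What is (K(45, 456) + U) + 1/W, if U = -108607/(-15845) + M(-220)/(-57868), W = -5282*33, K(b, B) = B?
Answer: 18493830664011979/39956097272190 ≈ 462.85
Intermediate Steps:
W = -174306
M(c) = 32
U = 1571090709/229229615 (U = -108607/(-15845) + 32/(-57868) = -108607*(-1/15845) + 32*(-1/57868) = 108607/15845 - 8/14467 = 1571090709/229229615 ≈ 6.8538)
(K(45, 456) + U) + 1/W = (456 + 1571090709/229229615) + 1/(-174306) = 106099795149/229229615 - 1/174306 = 18493830664011979/39956097272190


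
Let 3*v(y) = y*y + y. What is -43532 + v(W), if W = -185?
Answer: -96556/3 ≈ -32185.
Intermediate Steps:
v(y) = y/3 + y²/3 (v(y) = (y*y + y)/3 = (y² + y)/3 = (y + y²)/3 = y/3 + y²/3)
-43532 + v(W) = -43532 + (⅓)*(-185)*(1 - 185) = -43532 + (⅓)*(-185)*(-184) = -43532 + 34040/3 = -96556/3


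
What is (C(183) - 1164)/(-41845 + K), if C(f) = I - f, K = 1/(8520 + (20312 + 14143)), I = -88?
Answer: 61669125/1798288874 ≈ 0.034293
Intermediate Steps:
K = 1/42975 (K = 1/(8520 + 34455) = 1/42975 ≈ 2.3269e-5)
C(f) = -88 - f
(C(183) - 1164)/(-41845 + K) = ((-88 - 1*183) - 1164)/(-41845 + 1/42975) = ((-88 - 183) - 1164)/(-1798288874/42975) = (-271 - 1164)*(-42975/1798288874) = -1435*(-42975/1798288874) = 61669125/1798288874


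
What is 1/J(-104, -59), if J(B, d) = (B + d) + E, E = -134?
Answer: -1/297 ≈ -0.0033670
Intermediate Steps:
J(B, d) = -134 + B + d (J(B, d) = (B + d) - 134 = -134 + B + d)
1/J(-104, -59) = 1/(-134 - 104 - 59) = 1/(-297) = -1/297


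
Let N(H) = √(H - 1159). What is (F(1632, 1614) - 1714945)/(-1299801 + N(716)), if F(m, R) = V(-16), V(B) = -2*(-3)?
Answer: 2229079427139/1689482640044 + 1714939*I*√443/1689482640044 ≈ 1.3194 + 2.1365e-5*I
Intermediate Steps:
N(H) = √(-1159 + H)
V(B) = 6
F(m, R) = 6
(F(1632, 1614) - 1714945)/(-1299801 + N(716)) = (6 - 1714945)/(-1299801 + √(-1159 + 716)) = -1714939/(-1299801 + √(-443)) = -1714939/(-1299801 + I*√443)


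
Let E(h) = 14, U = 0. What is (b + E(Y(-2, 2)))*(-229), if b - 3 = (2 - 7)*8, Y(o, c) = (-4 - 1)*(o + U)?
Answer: 5267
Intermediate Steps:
Y(o, c) = -5*o (Y(o, c) = (-4 - 1)*(o + 0) = -5*o)
b = -37 (b = 3 + (2 - 7)*8 = 3 - 5*8 = 3 - 40 = -37)
(b + E(Y(-2, 2)))*(-229) = (-37 + 14)*(-229) = -23*(-229) = 5267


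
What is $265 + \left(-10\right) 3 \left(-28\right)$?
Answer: $1105$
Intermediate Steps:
$265 + \left(-10\right) 3 \left(-28\right) = 265 - -840 = 265 + 840 = 1105$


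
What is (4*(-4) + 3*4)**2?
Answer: 16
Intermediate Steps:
(4*(-4) + 3*4)**2 = (-16 + 12)**2 = (-4)**2 = 16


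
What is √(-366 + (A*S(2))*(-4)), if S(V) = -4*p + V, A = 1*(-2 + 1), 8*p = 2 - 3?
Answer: 2*I*√89 ≈ 18.868*I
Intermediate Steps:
p = -⅛ (p = (2 - 3)/8 = (⅛)*(-1) = -⅛ ≈ -0.12500)
A = -1 (A = 1*(-1) = -1)
S(V) = ½ + V (S(V) = -4*(-⅛) + V = ½ + V)
√(-366 + (A*S(2))*(-4)) = √(-366 - (½ + 2)*(-4)) = √(-366 - 1*5/2*(-4)) = √(-366 - 5/2*(-4)) = √(-366 + 10) = √(-356) = 2*I*√89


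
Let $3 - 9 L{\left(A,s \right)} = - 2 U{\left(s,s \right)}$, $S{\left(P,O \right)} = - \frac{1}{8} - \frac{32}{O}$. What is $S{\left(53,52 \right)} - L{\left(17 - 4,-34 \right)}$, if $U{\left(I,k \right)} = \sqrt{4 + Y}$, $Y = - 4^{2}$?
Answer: $- \frac{335}{312} - \frac{4 i \sqrt{3}}{9} \approx -1.0737 - 0.7698 i$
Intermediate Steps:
$Y = -16$ ($Y = \left(-1\right) 16 = -16$)
$U{\left(I,k \right)} = 2 i \sqrt{3}$ ($U{\left(I,k \right)} = \sqrt{4 - 16} = \sqrt{-12} = 2 i \sqrt{3}$)
$S{\left(P,O \right)} = - \frac{1}{8} - \frac{32}{O}$ ($S{\left(P,O \right)} = \left(-1\right) \frac{1}{8} - \frac{32}{O} = - \frac{1}{8} - \frac{32}{O}$)
$L{\left(A,s \right)} = \frac{1}{3} + \frac{4 i \sqrt{3}}{9}$ ($L{\left(A,s \right)} = \frac{1}{3} - \frac{\left(-2\right) 2 i \sqrt{3}}{9} = \frac{1}{3} - \frac{\left(-4\right) i \sqrt{3}}{9} = \frac{1}{3} + \frac{4 i \sqrt{3}}{9}$)
$S{\left(53,52 \right)} - L{\left(17 - 4,-34 \right)} = \frac{-256 - 52}{8 \cdot 52} - \left(\frac{1}{3} + \frac{4 i \sqrt{3}}{9}\right) = \frac{1}{8} \cdot \frac{1}{52} \left(-256 - 52\right) - \left(\frac{1}{3} + \frac{4 i \sqrt{3}}{9}\right) = \frac{1}{8} \cdot \frac{1}{52} \left(-308\right) - \left(\frac{1}{3} + \frac{4 i \sqrt{3}}{9}\right) = - \frac{77}{104} - \left(\frac{1}{3} + \frac{4 i \sqrt{3}}{9}\right) = - \frac{335}{312} - \frac{4 i \sqrt{3}}{9}$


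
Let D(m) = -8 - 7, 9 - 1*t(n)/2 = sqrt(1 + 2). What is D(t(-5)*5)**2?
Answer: 225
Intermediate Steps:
t(n) = 18 - 2*sqrt(3) (t(n) = 18 - 2*sqrt(1 + 2) = 18 - 2*sqrt(3))
D(m) = -15
D(t(-5)*5)**2 = (-15)**2 = 225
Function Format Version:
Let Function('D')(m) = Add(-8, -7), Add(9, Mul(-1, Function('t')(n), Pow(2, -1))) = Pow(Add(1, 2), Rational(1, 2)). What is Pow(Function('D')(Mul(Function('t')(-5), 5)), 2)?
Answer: 225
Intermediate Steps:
Function('t')(n) = Add(18, Mul(-2, Pow(3, Rational(1, 2)))) (Function('t')(n) = Add(18, Mul(-2, Pow(Add(1, 2), Rational(1, 2)))) = Add(18, Mul(-2, Pow(3, Rational(1, 2)))))
Function('D')(m) = -15
Pow(Function('D')(Mul(Function('t')(-5), 5)), 2) = Pow(-15, 2) = 225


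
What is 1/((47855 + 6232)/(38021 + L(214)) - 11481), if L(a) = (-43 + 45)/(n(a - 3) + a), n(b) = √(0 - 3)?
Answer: (-38021*√3 + 8136496*I)/(6*(-15567255993*I + 72744169*√3)) ≈ -8.7111e-5 - 2.2204e-16*I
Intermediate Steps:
n(b) = I*√3 (n(b) = √(-3) = I*√3)
L(a) = 2/(a + I*√3) (L(a) = (-43 + 45)/(I*√3 + a) = 2/(a + I*√3))
1/((47855 + 6232)/(38021 + L(214)) - 11481) = 1/((47855 + 6232)/(38021 + 2/(214 + I*√3)) - 11481) = 1/(54087/(38021 + 2/(214 + I*√3)) - 11481) = 1/(-11481 + 54087/(38021 + 2/(214 + I*√3)))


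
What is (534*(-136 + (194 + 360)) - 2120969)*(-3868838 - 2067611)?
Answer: 11265937644893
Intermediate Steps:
(534*(-136 + (194 + 360)) - 2120969)*(-3868838 - 2067611) = (534*(-136 + 554) - 2120969)*(-5936449) = (534*418 - 2120969)*(-5936449) = (223212 - 2120969)*(-5936449) = -1897757*(-5936449) = 11265937644893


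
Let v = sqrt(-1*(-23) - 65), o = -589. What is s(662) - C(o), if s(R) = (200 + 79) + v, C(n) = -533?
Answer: 812 + I*sqrt(42) ≈ 812.0 + 6.4807*I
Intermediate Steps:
v = I*sqrt(42) (v = sqrt(23 - 65) = sqrt(-42) = I*sqrt(42) ≈ 6.4807*I)
s(R) = 279 + I*sqrt(42) (s(R) = (200 + 79) + I*sqrt(42) = 279 + I*sqrt(42))
s(662) - C(o) = (279 + I*sqrt(42)) - 1*(-533) = (279 + I*sqrt(42)) + 533 = 812 + I*sqrt(42)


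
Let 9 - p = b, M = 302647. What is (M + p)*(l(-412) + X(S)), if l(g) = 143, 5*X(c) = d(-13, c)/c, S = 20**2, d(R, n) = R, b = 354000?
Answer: -917732283/125 ≈ -7.3419e+6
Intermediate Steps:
S = 400
p = -353991 (p = 9 - 1*354000 = 9 - 354000 = -353991)
X(c) = -13/(5*c) (X(c) = (-13/c)/5 = -13/(5*c))
(M + p)*(l(-412) + X(S)) = (302647 - 353991)*(143 - 13/5/400) = -51344*(143 - 13/5*1/400) = -51344*(143 - 13/2000) = -51344*285987/2000 = -917732283/125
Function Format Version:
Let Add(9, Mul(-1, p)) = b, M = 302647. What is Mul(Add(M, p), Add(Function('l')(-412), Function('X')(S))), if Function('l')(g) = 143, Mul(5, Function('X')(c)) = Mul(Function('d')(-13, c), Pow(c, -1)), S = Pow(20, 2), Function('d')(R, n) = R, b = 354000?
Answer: Rational(-917732283, 125) ≈ -7.3419e+6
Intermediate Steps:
S = 400
p = -353991 (p = Add(9, Mul(-1, 354000)) = Add(9, -354000) = -353991)
Function('X')(c) = Mul(Rational(-13, 5), Pow(c, -1)) (Function('X')(c) = Mul(Rational(1, 5), Mul(-13, Pow(c, -1))) = Mul(Rational(-13, 5), Pow(c, -1)))
Mul(Add(M, p), Add(Function('l')(-412), Function('X')(S))) = Mul(Add(302647, -353991), Add(143, Mul(Rational(-13, 5), Pow(400, -1)))) = Mul(-51344, Add(143, Mul(Rational(-13, 5), Rational(1, 400)))) = Mul(-51344, Add(143, Rational(-13, 2000))) = Mul(-51344, Rational(285987, 2000)) = Rational(-917732283, 125)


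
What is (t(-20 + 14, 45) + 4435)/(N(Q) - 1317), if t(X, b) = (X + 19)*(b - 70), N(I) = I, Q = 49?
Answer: -2055/634 ≈ -3.2413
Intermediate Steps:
t(X, b) = (-70 + b)*(19 + X) (t(X, b) = (19 + X)*(-70 + b) = (-70 + b)*(19 + X))
(t(-20 + 14, 45) + 4435)/(N(Q) - 1317) = ((-1330 - 70*(-20 + 14) + 19*45 + (-20 + 14)*45) + 4435)/(49 - 1317) = ((-1330 - 70*(-6) + 855 - 6*45) + 4435)/(-1268) = ((-1330 + 420 + 855 - 270) + 4435)*(-1/1268) = (-325 + 4435)*(-1/1268) = 4110*(-1/1268) = -2055/634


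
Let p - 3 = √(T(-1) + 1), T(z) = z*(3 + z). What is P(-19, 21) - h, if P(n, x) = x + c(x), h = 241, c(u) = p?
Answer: -217 + I ≈ -217.0 + 1.0*I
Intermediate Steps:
p = 3 + I (p = 3 + √(-(3 - 1) + 1) = 3 + √(-1*2 + 1) = 3 + √(-2 + 1) = 3 + √(-1) = 3 + I ≈ 3.0 + 1.0*I)
c(u) = 3 + I
P(n, x) = 3 + I + x (P(n, x) = x + (3 + I) = 3 + I + x)
P(-19, 21) - h = (3 + I + 21) - 1*241 = (24 + I) - 241 = -217 + I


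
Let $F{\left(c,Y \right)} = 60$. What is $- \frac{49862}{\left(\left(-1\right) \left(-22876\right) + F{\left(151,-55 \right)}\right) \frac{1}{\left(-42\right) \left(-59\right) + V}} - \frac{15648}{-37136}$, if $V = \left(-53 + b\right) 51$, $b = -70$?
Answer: $\frac{219608325249}{26617228} \approx 8250.6$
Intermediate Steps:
$V = -6273$ ($V = \left(-53 - 70\right) 51 = \left(-123\right) 51 = -6273$)
$- \frac{49862}{\left(\left(-1\right) \left(-22876\right) + F{\left(151,-55 \right)}\right) \frac{1}{\left(-42\right) \left(-59\right) + V}} - \frac{15648}{-37136} = - \frac{49862}{\left(\left(-1\right) \left(-22876\right) + 60\right) \frac{1}{\left(-42\right) \left(-59\right) - 6273}} - \frac{15648}{-37136} = - \frac{49862}{\left(22876 + 60\right) \frac{1}{2478 - 6273}} - - \frac{978}{2321} = - \frac{49862}{22936 \frac{1}{-3795}} + \frac{978}{2321} = - \frac{49862}{22936 \left(- \frac{1}{3795}\right)} + \frac{978}{2321} = - \frac{49862}{- \frac{22936}{3795}} + \frac{978}{2321} = \left(-49862\right) \left(- \frac{3795}{22936}\right) + \frac{978}{2321} = \frac{94613145}{11468} + \frac{978}{2321} = \frac{219608325249}{26617228}$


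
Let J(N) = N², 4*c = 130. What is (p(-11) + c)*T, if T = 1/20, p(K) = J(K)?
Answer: 307/40 ≈ 7.6750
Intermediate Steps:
c = 65/2 (c = (¼)*130 = 65/2 ≈ 32.500)
p(K) = K²
T = 1/20 ≈ 0.050000
(p(-11) + c)*T = ((-11)² + 65/2)*(1/20) = (121 + 65/2)*(1/20) = (307/2)*(1/20) = 307/40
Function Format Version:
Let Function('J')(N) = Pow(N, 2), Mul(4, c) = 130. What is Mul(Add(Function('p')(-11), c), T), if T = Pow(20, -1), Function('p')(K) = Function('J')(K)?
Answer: Rational(307, 40) ≈ 7.6750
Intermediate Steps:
c = Rational(65, 2) (c = Mul(Rational(1, 4), 130) = Rational(65, 2) ≈ 32.500)
Function('p')(K) = Pow(K, 2)
T = Rational(1, 20) ≈ 0.050000
Mul(Add(Function('p')(-11), c), T) = Mul(Add(Pow(-11, 2), Rational(65, 2)), Rational(1, 20)) = Mul(Add(121, Rational(65, 2)), Rational(1, 20)) = Mul(Rational(307, 2), Rational(1, 20)) = Rational(307, 40)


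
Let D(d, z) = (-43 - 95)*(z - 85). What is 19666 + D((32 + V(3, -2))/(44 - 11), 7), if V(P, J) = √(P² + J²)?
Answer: 30430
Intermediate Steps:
V(P, J) = √(J² + P²)
D(d, z) = 11730 - 138*z (D(d, z) = -138*(-85 + z) = 11730 - 138*z)
19666 + D((32 + V(3, -2))/(44 - 11), 7) = 19666 + (11730 - 138*7) = 19666 + (11730 - 966) = 19666 + 10764 = 30430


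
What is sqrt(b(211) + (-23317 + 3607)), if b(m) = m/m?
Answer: I*sqrt(19709) ≈ 140.39*I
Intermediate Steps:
b(m) = 1
sqrt(b(211) + (-23317 + 3607)) = sqrt(1 + (-23317 + 3607)) = sqrt(1 - 19710) = sqrt(-19709) = I*sqrt(19709)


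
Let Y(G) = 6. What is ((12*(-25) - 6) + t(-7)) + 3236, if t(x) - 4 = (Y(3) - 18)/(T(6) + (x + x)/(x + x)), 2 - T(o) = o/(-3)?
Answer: 14658/5 ≈ 2931.6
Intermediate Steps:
T(o) = 2 + o/3 (T(o) = 2 - o/(-3) = 2 - o*(-1)/3 = 2 - (-1)*o/3 = 2 + o/3)
t(x) = 8/5 (t(x) = 4 + (6 - 18)/((2 + (⅓)*6) + (x + x)/(x + x)) = 4 - 12/((2 + 2) + (2*x)/((2*x))) = 4 - 12/(4 + (2*x)*(1/(2*x))) = 4 - 12/(4 + 1) = 4 - 12/5 = 8/5)
((12*(-25) - 6) + t(-7)) + 3236 = ((12*(-25) - 6) + 8/5) + 3236 = ((-300 - 6) + 8/5) + 3236 = (-306 + 8/5) + 3236 = -1522/5 + 3236 = 14658/5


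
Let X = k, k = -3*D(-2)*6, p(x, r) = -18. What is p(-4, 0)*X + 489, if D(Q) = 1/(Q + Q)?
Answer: 408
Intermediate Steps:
D(Q) = 1/(2*Q)
k = 9/2 (k = -3/(2*(-2))*6 = -3*(-1)/(2*2)*6 = -3*(-1/4)*6 = (3/4)*6 = 9/2 ≈ 4.5000)
X = 9/2 ≈ 4.5000
p(-4, 0)*X + 489 = -18*9/2 + 489 = -81 + 489 = 408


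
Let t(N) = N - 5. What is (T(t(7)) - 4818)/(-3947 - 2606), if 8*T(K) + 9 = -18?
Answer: 38571/52424 ≈ 0.73575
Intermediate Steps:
t(N) = -5 + N
T(K) = -27/8 (T(K) = -9/8 + (⅛)*(-18) = -9/8 - 9/4 = -27/8)
(T(t(7)) - 4818)/(-3947 - 2606) = (-27/8 - 4818)/(-3947 - 2606) = -38571/8/(-6553) = -38571/8*(-1/6553) = 38571/52424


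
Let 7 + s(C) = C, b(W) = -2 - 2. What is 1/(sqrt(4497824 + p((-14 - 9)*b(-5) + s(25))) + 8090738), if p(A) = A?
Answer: 4045369/32730018443355 - sqrt(4497934)/65460036886710 ≈ 1.2357e-7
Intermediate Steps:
b(W) = -4
s(C) = -7 + C
1/(sqrt(4497824 + p((-14 - 9)*b(-5) + s(25))) + 8090738) = 1/(sqrt(4497824 + ((-14 - 9)*(-4) + (-7 + 25))) + 8090738) = 1/(sqrt(4497824 + (-23*(-4) + 18)) + 8090738) = 1/(sqrt(4497824 + (92 + 18)) + 8090738) = 1/(sqrt(4497824 + 110) + 8090738) = 1/(sqrt(4497934) + 8090738) = 1/(8090738 + sqrt(4497934))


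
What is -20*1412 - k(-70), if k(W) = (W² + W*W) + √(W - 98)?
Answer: -38040 - 2*I*√42 ≈ -38040.0 - 12.961*I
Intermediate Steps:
k(W) = √(-98 + W) + 2*W² (k(W) = (W² + W²) + √(-98 + W) = 2*W² + √(-98 + W) = √(-98 + W) + 2*W²)
-20*1412 - k(-70) = -20*1412 - (√(-98 - 70) + 2*(-70)²) = -28240 - (√(-168) + 2*4900) = -28240 - (2*I*√42 + 9800) = -28240 - (9800 + 2*I*√42) = -28240 + (-9800 - 2*I*√42) = -38040 - 2*I*√42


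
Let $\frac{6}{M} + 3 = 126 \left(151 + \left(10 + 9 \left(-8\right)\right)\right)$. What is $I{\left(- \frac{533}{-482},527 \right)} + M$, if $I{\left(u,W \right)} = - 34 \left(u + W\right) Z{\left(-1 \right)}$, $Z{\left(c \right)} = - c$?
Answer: $- \frac{16171115881}{900617} \approx -17956.0$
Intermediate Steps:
$M = \frac{2}{3737}$ ($M = \frac{6}{-3 + 126 \left(151 + \left(10 + 9 \left(-8\right)\right)\right)} = \frac{6}{-3 + 126 \left(151 + \left(10 - 72\right)\right)} = \frac{6}{-3 + 126 \left(151 - 62\right)} = \frac{6}{-3 + 126 \cdot 89} = \frac{6}{-3 + 11214} = \frac{6}{11211} = 6 \cdot \frac{1}{11211} = \frac{2}{3737} \approx 0.00053519$)
$I{\left(u,W \right)} = - 34 W - 34 u$ ($I{\left(u,W \right)} = - 34 \left(u + W\right) \left(\left(-1\right) \left(-1\right)\right) = - 34 \left(W + u\right) 1 = - 34 \left(W + u\right) = - 34 W - 34 u$)
$I{\left(- \frac{533}{-482},527 \right)} + M = \left(\left(-34\right) 527 - 34 \left(- \frac{533}{-482}\right)\right) + \frac{2}{3737} = \left(-17918 - 34 \left(\left(-533\right) \left(- \frac{1}{482}\right)\right)\right) + \frac{2}{3737} = \left(-17918 - \frac{9061}{241}\right) + \frac{2}{3737} = - \frac{4327299}{241} + \frac{2}{3737} = - \frac{16171115881}{900617}$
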